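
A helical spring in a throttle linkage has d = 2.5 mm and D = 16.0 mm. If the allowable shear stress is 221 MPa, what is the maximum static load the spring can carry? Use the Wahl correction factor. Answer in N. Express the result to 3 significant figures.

C = D/d = 16.0/2.5 = 6.4000
K_W = (4C−1)/(4C−4) + 0.615/C = 24.600/21.600 + 0.0961 = 1.2350
τ_max = K·8FD/(πd³) → F_max = τ_allow·πd³/(8DK)
F_max = 221·π·2.5³/(8·16.0·1.2350) = 10848/158.08 = 68.626 N

68.6 N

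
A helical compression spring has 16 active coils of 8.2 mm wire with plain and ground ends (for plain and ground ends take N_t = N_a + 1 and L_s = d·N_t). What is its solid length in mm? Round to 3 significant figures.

plain and ground ends: N_t = N_a + 1 = 16 + 1 = 17
L_s = d·N_t = 8.2 × 17 = 139.4 mm

139 mm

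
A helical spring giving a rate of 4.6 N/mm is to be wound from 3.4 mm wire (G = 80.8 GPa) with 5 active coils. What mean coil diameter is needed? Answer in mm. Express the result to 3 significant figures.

38.9 mm

D = (Gd⁴/(8N_a·k))^(1/3) = (80.8×10³·3.4⁴/(8·5·4.6))^(1/3)
  = (58682.6)^(1/3) = 38.8600 mm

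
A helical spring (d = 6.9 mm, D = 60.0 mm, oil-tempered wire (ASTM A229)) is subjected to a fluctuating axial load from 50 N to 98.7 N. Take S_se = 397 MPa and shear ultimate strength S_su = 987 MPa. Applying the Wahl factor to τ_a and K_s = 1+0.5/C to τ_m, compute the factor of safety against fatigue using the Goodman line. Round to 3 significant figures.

C = D/d = 60.0/6.9 = 8.6957; K_W = (4C−1)/(4C−4)+0.615/C = 1.1682; K_s = 1+0.5/C = 1.0575
F_a = (F_max−F_min)/2 = 24.35 N; F_m = (F_max+F_min)/2 = 74.35 N
τ_a = K_W·8F_aD/(πd³) = 1.1682 × 11.325 = 13.23 MPa
τ_m = K_s·8F_mD/(πd³) = 1.0575 × 34.58 = 36.568 MPa
Goodman: 1/n_f = τ_a/S_se + τ_m/S_su = 13.23/397 + 36.568/987 = 0.03332 + 0.03705 = 0.070374
n_f = 1/0.070374 = 14.21

14.2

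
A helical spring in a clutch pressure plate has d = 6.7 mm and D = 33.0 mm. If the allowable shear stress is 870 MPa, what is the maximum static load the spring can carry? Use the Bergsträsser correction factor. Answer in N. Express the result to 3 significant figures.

2400 N

C = D/d = 33.0/6.7 = 4.9254
K_B = (4C+2)/(4C−3) = 21.701/16.701 = 1.2994
τ_max = K·8FD/(πd³) → F_max = τ_allow·πd³/(8DK)
F_max = 870·π·6.7³/(8·33.0·1.2994) = 8.2204e+05/343.03 = 2396.4 N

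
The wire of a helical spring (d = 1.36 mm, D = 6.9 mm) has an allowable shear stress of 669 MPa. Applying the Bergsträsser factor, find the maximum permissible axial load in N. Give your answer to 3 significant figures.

74.3 N

C = D/d = 6.9/1.36 = 5.0735
K_B = (4C+2)/(4C−3) = 22.294/17.294 = 1.2891
τ_max = K·8FD/(πd³) → F_max = τ_allow·πd³/(8DK)
F_max = 669·π·1.36³/(8·6.9·1.2891) = 5286.8/71.159 = 74.295 N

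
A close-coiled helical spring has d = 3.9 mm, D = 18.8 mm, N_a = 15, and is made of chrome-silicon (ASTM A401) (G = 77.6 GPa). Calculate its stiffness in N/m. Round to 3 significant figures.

22500 N/m

k = Gd⁴/(8D³N_a) = (77.6×10³ × 3.9⁴) / (8 × 18.8³ × 15)
  = 1.79523e+07 / 797361 = 22.515 N/mm = 22515 N/m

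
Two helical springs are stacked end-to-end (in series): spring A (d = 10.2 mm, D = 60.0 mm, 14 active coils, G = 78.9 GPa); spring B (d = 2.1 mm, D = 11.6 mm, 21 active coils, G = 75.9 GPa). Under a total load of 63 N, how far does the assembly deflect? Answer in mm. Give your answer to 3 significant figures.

13.0 mm

k_A = Gd⁴/(8D³N_a) = (78.9×10³)(10.2⁴)/(8·60.0³·14) = 35.303 N/mm
k_B = Gd⁴/(8D³N_a) = (75.9×10³)(2.1⁴)/(8·11.6³·21) = 5.6291 N/mm
Series: 1/k_eq = 1/35.303 + 1/5.6291 = 0.20598; k_eq = 4.8549 N/mm
δ = F/k_eq = 63/4.8549 = 12.977 mm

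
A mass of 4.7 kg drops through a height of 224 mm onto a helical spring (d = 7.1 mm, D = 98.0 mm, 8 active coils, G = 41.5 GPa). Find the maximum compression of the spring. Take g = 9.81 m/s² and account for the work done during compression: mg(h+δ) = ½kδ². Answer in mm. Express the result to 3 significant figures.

138 mm

k = Gd⁴/(8D³N_a) = (41.5×10³)(7.1⁴)/(8·98.0³·8) = 1.7507 N/mm
W = mg = 4.7 × 9.81 = 46.107 N
½kδ² − Wδ − Wh = 0 → δ = (W + √(W² + 2kWh))/k
δ = (46.107 + √(2125.9 + 36163.3))/1.7507 = (46.107 + 195.68)/1.7507 = 138.1 mm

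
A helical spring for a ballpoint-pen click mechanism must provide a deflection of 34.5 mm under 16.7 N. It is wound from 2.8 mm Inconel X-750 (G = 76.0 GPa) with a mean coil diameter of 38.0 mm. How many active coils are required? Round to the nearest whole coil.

22

Required rate k = F/δ = 16.7/34.5 = 0.48406 N/mm
N_a = Gd⁴/(8D³k) = (76.0×10³ × 2.8⁴)/(8 × 38.0³ × 0.48406)
    = 4.67139e+06 / 212490 = 21.98 → 22 coils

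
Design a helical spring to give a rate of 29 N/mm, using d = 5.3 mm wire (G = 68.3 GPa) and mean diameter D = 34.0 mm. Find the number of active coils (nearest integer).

N_a = Gd⁴/(8D³k) = (68.3×10³ × 5.3⁴)/(8 × 34.0³ × 29)
    = 5.3892e+07 / 9.11853e+06 = 5.91 → 6 coils

6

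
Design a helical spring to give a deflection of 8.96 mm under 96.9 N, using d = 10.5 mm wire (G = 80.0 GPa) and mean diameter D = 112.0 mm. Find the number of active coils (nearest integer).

Required rate k = F/δ = 96.9/8.96 = 10.815 N/mm
N_a = Gd⁴/(8D³k) = (80.0×10³ × 10.5⁴)/(8 × 112.0³ × 10.815)
    = 9.72405e+08 / 1.21551e+08 = 8 → 8 coils

8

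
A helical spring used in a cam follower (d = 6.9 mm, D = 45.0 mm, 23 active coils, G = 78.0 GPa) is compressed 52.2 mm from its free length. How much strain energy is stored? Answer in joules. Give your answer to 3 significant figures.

k = Gd⁴/(8D³N_a) = (78.0×10³)(6.9⁴)/(8·45.0³·23) = 10.545 N/mm
U = ½kδ² = 0.5 × 10.545 × 52.2² = 14366 N·mm = 14.366 J

14.4 J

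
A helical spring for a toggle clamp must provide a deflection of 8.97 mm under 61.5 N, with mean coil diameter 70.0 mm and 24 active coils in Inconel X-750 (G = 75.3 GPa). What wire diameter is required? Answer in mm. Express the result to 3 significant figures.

Required rate k = F/δ = 61.5/8.97 = 6.8562 N/mm
d = (8D³N_a·k / G)^(1/4) = (8·70.0³·24·6.8562 / (75.3×10³))^0.25
  = (5996.3)^0.25 = 8.7998 mm

8.80 mm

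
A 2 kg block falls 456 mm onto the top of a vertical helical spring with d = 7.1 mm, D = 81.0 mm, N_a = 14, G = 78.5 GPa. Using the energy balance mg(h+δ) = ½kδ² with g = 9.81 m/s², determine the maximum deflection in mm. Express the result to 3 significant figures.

k = Gd⁴/(8D³N_a) = (78.5×10³)(7.1⁴)/(8·81.0³·14) = 3.3514 N/mm
W = mg = 2 × 9.81 = 19.62 N
½kδ² − Wδ − Wh = 0 → δ = (W + √(W² + 2kWh))/k
δ = (19.62 + √(384.94 + 59968.6))/3.3514 = (19.62 + 245.67)/3.3514 = 79.157 mm

79.2 mm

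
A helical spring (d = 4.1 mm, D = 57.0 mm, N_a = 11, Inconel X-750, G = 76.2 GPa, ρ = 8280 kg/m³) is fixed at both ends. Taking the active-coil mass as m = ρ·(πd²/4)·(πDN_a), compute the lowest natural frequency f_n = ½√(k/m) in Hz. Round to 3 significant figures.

39.2 Hz

k = Gd⁴/(8D³N_a) = (76.2×10³)(4.1⁴)/(8·57.0³·11) = 1.3212 N/mm = 1321.2 N/m
Wire length L = πDN_a = π·57.0·11 = 1969.8 mm
m = ρ·(πd²/4)·L = 8280 × 13.203×10⁻⁶ m² × 1.9698 m = 0.21533 kg
f_n = ½√(k/m) = 0.5·√(1321.2/0.21533) = 0.5·√(6135.9) = 39.166 Hz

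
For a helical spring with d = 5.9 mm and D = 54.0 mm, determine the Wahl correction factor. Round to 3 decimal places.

C = D/d = 54.0/5.9 = 9.1525
K_W = (4C−1)/(4C−4) + 0.615/C = 35.610/32.610 + 0.0672 = 1.1592

1.159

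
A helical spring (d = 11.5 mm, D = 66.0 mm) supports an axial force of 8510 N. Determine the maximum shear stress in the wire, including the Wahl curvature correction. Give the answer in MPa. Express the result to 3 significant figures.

Spring index C = D/d = 66.0/11.5 = 5.7391
K_W = (4C−1)/(4C−4) + 0.615/C = 21.957/18.957 + 0.1072 = 1.2654
τ₀ = 8FD/(πd³) = 8·8510·66.0/(π·11.5³) = 4.49328e+06/4778 = 940.42 MPa
τ_max = K·τ₀ = 1.2654 × 940.42 = 1190 MPa

1190 MPa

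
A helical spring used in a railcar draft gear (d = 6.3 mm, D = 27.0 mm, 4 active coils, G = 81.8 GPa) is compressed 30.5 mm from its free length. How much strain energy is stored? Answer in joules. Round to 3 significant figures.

k = Gd⁴/(8D³N_a) = (81.8×10³)(6.3⁴)/(8·27.0³·4) = 204.59 N/mm
U = ½kδ² = 0.5 × 204.59 × 30.5² = 95158 N·mm = 95.158 J

95.2 J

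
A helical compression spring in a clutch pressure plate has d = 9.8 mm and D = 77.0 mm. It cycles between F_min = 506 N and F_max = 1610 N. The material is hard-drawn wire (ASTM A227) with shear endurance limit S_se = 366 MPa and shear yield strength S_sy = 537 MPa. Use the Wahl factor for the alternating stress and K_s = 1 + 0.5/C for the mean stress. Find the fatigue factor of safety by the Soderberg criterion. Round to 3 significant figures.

1.23

C = D/d = 77.0/9.8 = 7.8571; K_W = (4C−1)/(4C−4)+0.615/C = 1.1876; K_s = 1+0.5/C = 1.0636
F_a = (F_max−F_min)/2 = 552 N; F_m = (F_max+F_min)/2 = 1058 N
τ_a = K_W·8F_aD/(πd³) = 1.1876 × 115 = 136.58 MPa
τ_m = K_s·8F_mD/(πd³) = 1.0636 × 220.41 = 234.44 MPa
Soderberg: 1/n_f = τ_a/S_se + τ_m/S_sy = 136.58/366 + 234.44/537 = 0.37316 + 0.43657 = 0.80974
n_f = 1/0.80974 = 1.235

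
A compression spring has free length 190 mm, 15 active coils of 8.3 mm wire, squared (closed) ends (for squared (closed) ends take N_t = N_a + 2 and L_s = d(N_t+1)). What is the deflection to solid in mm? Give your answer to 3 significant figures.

N_t = 17; L_s = 8.3·18 = 149.4 mm
δ_solid = L₀ − L_s = 190 − 149.4 = 40.6 mm

40.6 mm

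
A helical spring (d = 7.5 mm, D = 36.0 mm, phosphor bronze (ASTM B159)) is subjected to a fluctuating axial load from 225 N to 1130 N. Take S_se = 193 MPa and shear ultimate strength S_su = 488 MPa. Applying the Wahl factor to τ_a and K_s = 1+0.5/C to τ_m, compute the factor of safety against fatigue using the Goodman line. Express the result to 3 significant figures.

C = D/d = 36.0/7.5 = 4.8000; K_W = (4C−1)/(4C−4)+0.615/C = 1.3255; K_s = 1+0.5/C = 1.1042
F_a = (F_max−F_min)/2 = 452.5 N; F_m = (F_max+F_min)/2 = 677.5 N
τ_a = K_W·8F_aD/(πd³) = 1.3255 × 98.328 = 130.33 MPa
τ_m = K_s·8F_mD/(πd³) = 1.1042 × 147.22 = 162.56 MPa
Goodman: 1/n_f = τ_a/S_se + τ_m/S_su = 130.33/193 + 162.56/488 = 0.67530 + 0.33311 = 1.0084
n_f = 1/1.0084 = 0.9917

0.992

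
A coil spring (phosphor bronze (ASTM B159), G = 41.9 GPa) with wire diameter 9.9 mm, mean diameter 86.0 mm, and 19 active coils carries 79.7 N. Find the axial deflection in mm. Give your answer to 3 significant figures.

19.1 mm

k = Gd⁴/(8D³N_a) = (41.9×10³)(9.9⁴)/(8·86.0³·19) = 4.1631 N/mm
δ = F/k = 79.7 / 4.1631 = 19.144 mm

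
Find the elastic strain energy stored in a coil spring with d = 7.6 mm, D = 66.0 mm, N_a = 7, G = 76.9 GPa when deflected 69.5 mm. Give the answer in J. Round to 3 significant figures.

k = Gd⁴/(8D³N_a) = (76.9×10³)(7.6⁴)/(8·66.0³·7) = 15.935 N/mm
U = ½kδ² = 0.5 × 15.935 × 69.5² = 38486 N·mm = 38.486 J

38.5 J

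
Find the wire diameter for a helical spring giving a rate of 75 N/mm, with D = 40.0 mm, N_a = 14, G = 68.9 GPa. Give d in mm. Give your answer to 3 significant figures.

d = (8D³N_a·k / G)^(1/4) = (8·40.0³·14·75 / (68.9×10³))^0.25
  = (7802.6)^0.25 = 9.3985 mm

9.40 mm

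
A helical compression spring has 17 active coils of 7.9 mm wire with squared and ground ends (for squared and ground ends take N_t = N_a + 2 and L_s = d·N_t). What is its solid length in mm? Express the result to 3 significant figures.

squared and ground ends: N_t = N_a + 2 = 17 + 2 = 19
L_s = d·N_t = 7.9 × 19 = 150.1 mm

150 mm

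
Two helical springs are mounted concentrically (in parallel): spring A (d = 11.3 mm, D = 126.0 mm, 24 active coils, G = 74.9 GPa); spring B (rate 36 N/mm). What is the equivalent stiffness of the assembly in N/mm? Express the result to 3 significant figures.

39.2 N/mm

k_A = Gd⁴/(8D³N_a) = (74.9×10³)(11.3⁴)/(8·126.0³·24) = 3.1797 N/mm
Parallel: k_eq = 3.1797 + 36 = 39.18 N/mm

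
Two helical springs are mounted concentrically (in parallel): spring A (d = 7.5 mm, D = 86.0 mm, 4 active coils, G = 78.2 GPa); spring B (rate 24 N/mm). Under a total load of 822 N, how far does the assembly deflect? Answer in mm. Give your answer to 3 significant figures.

k_A = Gd⁴/(8D³N_a) = (78.2×10³)(7.5⁴)/(8·86.0³·4) = 12.156 N/mm
Parallel: k_eq = 12.156 + 24 = 36.156 N/mm
δ = F/k_eq = 822/36.156 = 22.735 mm

22.7 mm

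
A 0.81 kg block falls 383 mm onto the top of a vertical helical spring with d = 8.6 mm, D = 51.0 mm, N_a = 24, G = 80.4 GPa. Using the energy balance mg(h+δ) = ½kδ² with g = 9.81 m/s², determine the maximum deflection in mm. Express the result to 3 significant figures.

k = Gd⁴/(8D³N_a) = (80.4×10³)(8.6⁴)/(8·51.0³·24) = 17.268 N/mm
W = mg = 0.81 × 9.81 = 7.9461 N
½kδ² − Wδ − Wh = 0 → δ = (W + √(W² + 2kWh))/k
δ = (7.9461 + √(63.141 + 105104))/17.268 = (7.9461 + 324.3)/17.268 = 19.24 mm

19.2 mm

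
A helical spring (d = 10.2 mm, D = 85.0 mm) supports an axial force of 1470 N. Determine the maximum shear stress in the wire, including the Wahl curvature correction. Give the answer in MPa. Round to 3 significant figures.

353 MPa

Spring index C = D/d = 85.0/10.2 = 8.3333
K_W = (4C−1)/(4C−4) + 0.615/C = 32.333/29.333 + 0.0738 = 1.1761
τ₀ = 8FD/(πd³) = 8·1470·85.0/(π·10.2³) = 999600/3333.9 = 299.83 MPa
τ_max = K·τ₀ = 1.1761 × 299.83 = 352.62 MPa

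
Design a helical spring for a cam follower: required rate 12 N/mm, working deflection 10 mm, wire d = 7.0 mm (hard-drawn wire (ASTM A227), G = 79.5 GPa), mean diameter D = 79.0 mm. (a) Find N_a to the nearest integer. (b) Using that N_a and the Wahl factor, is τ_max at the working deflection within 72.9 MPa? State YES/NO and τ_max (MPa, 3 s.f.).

(a) 4 coils; (b) NO, τ_max = 80.0 MPa

N_a = Gd⁴/(8D³k) = (79.5×10³)(7.0⁴)/(8·79.0³·12) = 4.033 → N_a = 4
Actual rate k = Gd⁴/(8D³·4) = 12.098 N/mm
Working load F = kδ = 12.098·10 = 120.98 N
C = 79.0/7.0 = 11.2857; K_W = (4C−1)/(4C−4)+0.615/C = 1.1274
τ_max = K_W·8FD/(πd³) = 1.1274·70.958 = 79.999 MPa
τ_max > 72.9 MPa → exceeds allowable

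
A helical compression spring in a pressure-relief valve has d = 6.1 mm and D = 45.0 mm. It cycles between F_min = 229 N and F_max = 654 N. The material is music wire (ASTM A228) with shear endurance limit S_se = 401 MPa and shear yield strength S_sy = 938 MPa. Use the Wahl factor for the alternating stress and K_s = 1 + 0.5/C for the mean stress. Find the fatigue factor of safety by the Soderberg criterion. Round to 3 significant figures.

C = D/d = 45.0/6.1 = 7.3770; K_W = (4C−1)/(4C−4)+0.615/C = 1.2010; K_s = 1+0.5/C = 1.0678
F_a = (F_max−F_min)/2 = 212.5 N; F_m = (F_max+F_min)/2 = 441.5 N
τ_a = K_W·8F_aD/(πd³) = 1.2010 × 107.28 = 128.84 MPa
τ_m = K_s·8F_mD/(πd³) = 1.0678 × 222.89 = 238 MPa
Soderberg: 1/n_f = τ_a/S_se + τ_m/S_sy = 128.84/401 + 238/938 = 0.32130 + 0.25373 = 0.57503
n_f = 1/0.57503 = 1.739

1.74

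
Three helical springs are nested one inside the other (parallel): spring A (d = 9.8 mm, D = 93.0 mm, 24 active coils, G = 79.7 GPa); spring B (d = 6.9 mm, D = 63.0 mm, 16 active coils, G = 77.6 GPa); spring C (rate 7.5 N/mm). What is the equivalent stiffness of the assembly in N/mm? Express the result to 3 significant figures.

17.8 N/mm

k_A = Gd⁴/(8D³N_a) = (79.7×10³)(9.8⁴)/(8·93.0³·24) = 4.7601 N/mm
k_B = Gd⁴/(8D³N_a) = (77.6×10³)(6.9⁴)/(8·63.0³·16) = 5.4957 N/mm
Parallel: k_eq = 4.7601 + 5.4957 + 7.5 = 17.756 N/mm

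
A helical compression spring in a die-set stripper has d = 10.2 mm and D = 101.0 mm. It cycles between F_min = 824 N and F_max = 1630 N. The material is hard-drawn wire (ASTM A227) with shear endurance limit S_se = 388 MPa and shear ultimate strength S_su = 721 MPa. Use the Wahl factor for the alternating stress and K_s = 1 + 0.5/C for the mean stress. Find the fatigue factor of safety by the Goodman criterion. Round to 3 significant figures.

1.39

C = D/d = 101.0/10.2 = 9.9020; K_W = (4C−1)/(4C−4)+0.615/C = 1.1464; K_s = 1+0.5/C = 1.0505
F_a = (F_max−F_min)/2 = 403 N; F_m = (F_max+F_min)/2 = 1227 N
τ_a = K_W·8F_aD/(πd³) = 1.1464 × 97.671 = 111.97 MPa
τ_m = K_s·8F_mD/(πd³) = 1.0505 × 297.38 = 312.39 MPa
Goodman: 1/n_f = τ_a/S_se + τ_m/S_su = 111.97/388 + 312.39/721 = 0.28857 + 0.43328 = 0.72185
n_f = 1/0.72185 = 1.385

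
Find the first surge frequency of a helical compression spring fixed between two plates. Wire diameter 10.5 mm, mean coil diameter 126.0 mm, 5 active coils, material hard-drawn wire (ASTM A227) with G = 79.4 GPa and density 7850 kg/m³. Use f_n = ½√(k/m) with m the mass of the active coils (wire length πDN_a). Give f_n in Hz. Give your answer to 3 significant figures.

47.3 Hz

k = Gd⁴/(8D³N_a) = (79.4×10³)(10.5⁴)/(8·126.0³·5) = 12.062 N/mm = 12062 N/m
Wire length L = πDN_a = π·126.0·5 = 1979.2 mm
m = ρ·(πd²/4)·L = 7850 × 86.59×10⁻⁶ m² × 1.9792 m = 1.3453 kg
f_n = ½√(k/m) = 0.5·√(12062/1.3453) = 0.5·√(8965.6) = 47.343 Hz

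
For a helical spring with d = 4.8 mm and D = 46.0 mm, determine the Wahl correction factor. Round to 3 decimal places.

C = D/d = 46.0/4.8 = 9.5833
K_W = (4C−1)/(4C−4) + 0.615/C = 37.333/34.333 + 0.0642 = 1.1516

1.152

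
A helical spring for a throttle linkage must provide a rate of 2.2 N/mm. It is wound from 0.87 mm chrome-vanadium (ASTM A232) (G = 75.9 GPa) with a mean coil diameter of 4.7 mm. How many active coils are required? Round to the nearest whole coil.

24

N_a = Gd⁴/(8D³k) = (75.9×10³ × 0.87⁴)/(8 × 4.7³ × 2.2)
    = 43482.9 / 1827.28 = 23.8 → 24 coils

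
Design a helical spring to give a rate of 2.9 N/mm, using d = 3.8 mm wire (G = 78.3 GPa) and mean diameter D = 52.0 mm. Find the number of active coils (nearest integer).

N_a = Gd⁴/(8D³k) = (78.3×10³ × 3.8⁴)/(8 × 52.0³ × 2.9)
    = 1.63266e+07 / 3.26211e+06 = 5.005 → 5 coils

5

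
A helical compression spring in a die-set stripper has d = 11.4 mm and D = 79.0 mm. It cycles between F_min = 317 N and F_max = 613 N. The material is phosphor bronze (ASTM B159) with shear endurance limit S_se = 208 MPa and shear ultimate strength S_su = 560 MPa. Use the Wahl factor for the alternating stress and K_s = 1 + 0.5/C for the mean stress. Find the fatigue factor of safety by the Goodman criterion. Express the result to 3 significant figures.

4.20

C = D/d = 79.0/11.4 = 6.9298; K_W = (4C−1)/(4C−4)+0.615/C = 1.2152; K_s = 1+0.5/C = 1.0722
F_a = (F_max−F_min)/2 = 148 N; F_m = (F_max+F_min)/2 = 465 N
τ_a = K_W·8F_aD/(πd³) = 1.2152 × 20.096 = 24.421 MPa
τ_m = K_s·8F_mD/(πd³) = 1.0722 × 63.14 = 67.696 MPa
Goodman: 1/n_f = τ_a/S_se + τ_m/S_su = 24.421/208 + 67.696/560 = 0.11741 + 0.12089 = 0.2383
n_f = 1/0.2383 = 4.196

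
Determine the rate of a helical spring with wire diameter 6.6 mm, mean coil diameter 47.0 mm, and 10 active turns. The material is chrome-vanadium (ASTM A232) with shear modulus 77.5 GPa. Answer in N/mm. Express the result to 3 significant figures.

17.7 N/mm

k = Gd⁴/(8D³N_a) = (77.5×10³ × 6.6⁴) / (8 × 47.0³ × 10)
  = 1.47054e+08 / 8.30584e+06 = 17.705 N/mm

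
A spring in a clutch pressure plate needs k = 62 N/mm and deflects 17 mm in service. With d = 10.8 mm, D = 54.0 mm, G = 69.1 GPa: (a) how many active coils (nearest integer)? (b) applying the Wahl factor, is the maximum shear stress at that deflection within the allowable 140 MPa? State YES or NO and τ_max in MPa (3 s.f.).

N_a = Gd⁴/(8D³k) = (69.1×10³)(10.8⁴)/(8·54.0³·62) = 12.04 → N_a = 12
Actual rate k = Gd⁴/(8D³·12) = 62.19 N/mm
Working load F = kδ = 62.19·17 = 1057.2 N
C = 54.0/10.8 = 5.0000; K_W = (4C−1)/(4C−4)+0.615/C = 1.3105
τ_max = K_W·8FD/(πd³) = 1.3105·115.41 = 151.24 MPa
τ_max > 140 MPa → exceeds allowable

(a) 12 coils; (b) NO, τ_max = 151 MPa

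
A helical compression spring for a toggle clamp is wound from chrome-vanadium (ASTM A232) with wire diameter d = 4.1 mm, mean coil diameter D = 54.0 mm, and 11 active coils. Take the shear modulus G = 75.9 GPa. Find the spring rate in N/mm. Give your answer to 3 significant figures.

1.55 N/mm

k = Gd⁴/(8D³N_a) = (75.9×10³ × 4.1⁴) / (8 × 54.0³ × 11)
  = 2.14475e+07 / 1.38568e+07 = 1.5478 N/mm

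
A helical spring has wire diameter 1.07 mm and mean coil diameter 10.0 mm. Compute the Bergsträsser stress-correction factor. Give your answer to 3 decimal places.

C = D/d = 10.0/1.07 = 9.3458
K_B = (4C+2)/(4C−3) = 39.383/34.383 = 1.1454

1.145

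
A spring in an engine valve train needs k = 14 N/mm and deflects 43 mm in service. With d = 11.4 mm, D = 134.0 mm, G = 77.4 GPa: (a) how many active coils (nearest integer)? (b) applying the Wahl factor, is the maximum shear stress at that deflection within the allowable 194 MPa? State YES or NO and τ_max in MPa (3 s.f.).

(a) 5 coils; (b) YES, τ_max = 151 MPa

N_a = Gd⁴/(8D³k) = (77.4×10³)(11.4⁴)/(8·134.0³·14) = 4.851 → N_a = 5
Actual rate k = Gd⁴/(8D³·5) = 13.583 N/mm
Working load F = kδ = 13.583·43 = 584.06 N
C = 134.0/11.4 = 11.7544; K_W = (4C−1)/(4C−4)+0.615/C = 1.1221
τ_max = K_W·8FD/(πd³) = 1.1221·134.52 = 150.94 MPa
τ_max ≤ 194 MPa → acceptable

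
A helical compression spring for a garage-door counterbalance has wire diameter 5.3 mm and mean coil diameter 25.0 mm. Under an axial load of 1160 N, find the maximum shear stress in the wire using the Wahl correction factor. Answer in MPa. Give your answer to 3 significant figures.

Spring index C = D/d = 25.0/5.3 = 4.7170
K_W = (4C−1)/(4C−4) + 0.615/C = 17.868/14.868 + 0.1304 = 1.3322
τ₀ = 8FD/(πd³) = 8·1160·25.0/(π·5.3³) = 232000/467.71 = 496.03 MPa
τ_max = K·τ₀ = 1.3322 × 496.03 = 660.79 MPa

661 MPa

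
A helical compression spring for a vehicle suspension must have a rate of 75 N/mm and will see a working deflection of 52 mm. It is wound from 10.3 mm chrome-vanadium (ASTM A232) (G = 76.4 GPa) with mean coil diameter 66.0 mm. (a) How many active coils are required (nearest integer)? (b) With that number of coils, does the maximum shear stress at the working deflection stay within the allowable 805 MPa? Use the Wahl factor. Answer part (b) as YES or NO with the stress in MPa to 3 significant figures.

(a) 5 coils; (b) YES, τ_max = 738 MPa

N_a = Gd⁴/(8D³k) = (76.4×10³)(10.3⁴)/(8·66.0³·75) = 4.985 → N_a = 5
Actual rate k = Gd⁴/(8D³·5) = 74.774 N/mm
Working load F = kδ = 74.774·52 = 3888.2 N
C = 66.0/10.3 = 6.4078; K_W = (4C−1)/(4C−4)+0.615/C = 1.2347
τ_max = K_W·8FD/(πd³) = 1.2347·598.03 = 738.37 MPa
τ_max ≤ 805 MPa → acceptable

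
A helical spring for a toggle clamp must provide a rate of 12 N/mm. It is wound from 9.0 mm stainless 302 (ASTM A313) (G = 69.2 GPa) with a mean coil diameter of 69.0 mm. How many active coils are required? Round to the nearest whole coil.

14

N_a = Gd⁴/(8D³k) = (69.2×10³ × 9.0⁴)/(8 × 69.0³ × 12)
    = 4.54021e+08 / 3.15369e+07 = 14.4 → 14 coils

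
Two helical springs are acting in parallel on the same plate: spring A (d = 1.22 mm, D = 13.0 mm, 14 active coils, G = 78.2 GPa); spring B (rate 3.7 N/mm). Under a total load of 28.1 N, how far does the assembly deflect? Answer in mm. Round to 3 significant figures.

6.38 mm

k_A = Gd⁴/(8D³N_a) = (78.2×10³)(1.22⁴)/(8·13.0³·14) = 0.70404 N/mm
Parallel: k_eq = 0.70404 + 3.7 = 4.404 N/mm
δ = F/k_eq = 28.1/4.404 = 6.3805 mm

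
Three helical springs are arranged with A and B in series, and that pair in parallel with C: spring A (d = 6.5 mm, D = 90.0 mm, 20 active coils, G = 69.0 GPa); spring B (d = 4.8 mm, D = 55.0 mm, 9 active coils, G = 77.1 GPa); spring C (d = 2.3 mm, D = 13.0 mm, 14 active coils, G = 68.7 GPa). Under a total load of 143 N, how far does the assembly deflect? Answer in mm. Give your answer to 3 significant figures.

k_A = Gd⁴/(8D³N_a) = (69.0×10³)(6.5⁴)/(8·90.0³·20) = 1.056 N/mm
k_B = Gd⁴/(8D³N_a) = (77.1×10³)(4.8⁴)/(8·55.0³·9) = 3.4166 N/mm
k_C = Gd⁴/(8D³N_a) = (68.7×10³)(2.3⁴)/(8·13.0³·14) = 7.813 N/mm
Springs A,B series: k_AB = 1/(1/1.056+1/3.4166) = 0.80666 N/mm; parallel with C: k_eq = 0.80666+7.813 = 8.6197 N/mm
δ = F/k_eq = 143/8.6197 = 16.59 mm

16.6 mm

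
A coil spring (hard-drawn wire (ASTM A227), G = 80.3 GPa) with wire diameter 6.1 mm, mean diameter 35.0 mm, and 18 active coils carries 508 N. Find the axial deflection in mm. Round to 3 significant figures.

28.2 mm

k = Gd⁴/(8D³N_a) = (80.3×10³)(6.1⁴)/(8·35.0³·18) = 18.008 N/mm
δ = F/k = 508 / 18.008 = 28.21 mm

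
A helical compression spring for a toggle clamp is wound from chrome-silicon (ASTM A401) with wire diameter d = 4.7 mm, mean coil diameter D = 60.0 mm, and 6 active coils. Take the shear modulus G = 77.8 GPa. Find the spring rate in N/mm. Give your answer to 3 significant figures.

k = Gd⁴/(8D³N_a) = (77.8×10³ × 4.7⁴) / (8 × 60.0³ × 6)
  = 3.79639e+07 / 1.0368e+07 = 3.6616 N/mm

3.66 N/mm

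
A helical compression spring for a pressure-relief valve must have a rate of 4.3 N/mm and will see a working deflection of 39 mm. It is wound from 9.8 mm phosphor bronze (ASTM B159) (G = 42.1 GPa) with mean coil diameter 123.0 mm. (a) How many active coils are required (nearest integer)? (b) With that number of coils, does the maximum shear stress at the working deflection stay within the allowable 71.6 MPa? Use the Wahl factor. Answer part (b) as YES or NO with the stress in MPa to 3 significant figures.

(a) 6 coils; (b) YES, τ_max = 62.9 MPa

N_a = Gd⁴/(8D³k) = (42.1×10³)(9.8⁴)/(8·123.0³·4.3) = 6.066 → N_a = 6
Actual rate k = Gd⁴/(8D³·6) = 4.3474 N/mm
Working load F = kδ = 4.3474·39 = 169.55 N
C = 123.0/9.8 = 12.5510; K_W = (4C−1)/(4C−4)+0.615/C = 1.1139
τ_max = K_W·8FD/(πd³) = 1.1139·56.424 = 62.852 MPa
τ_max ≤ 71.6 MPa → acceptable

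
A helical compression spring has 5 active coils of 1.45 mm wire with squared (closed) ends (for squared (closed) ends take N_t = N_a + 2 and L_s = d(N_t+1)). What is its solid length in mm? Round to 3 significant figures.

squared (closed) ends: N_t = N_a + 2 = 5 + 2 = 7
L_s = d·(N_t+1) = 1.45 × 8 = 11.6 mm

11.6 mm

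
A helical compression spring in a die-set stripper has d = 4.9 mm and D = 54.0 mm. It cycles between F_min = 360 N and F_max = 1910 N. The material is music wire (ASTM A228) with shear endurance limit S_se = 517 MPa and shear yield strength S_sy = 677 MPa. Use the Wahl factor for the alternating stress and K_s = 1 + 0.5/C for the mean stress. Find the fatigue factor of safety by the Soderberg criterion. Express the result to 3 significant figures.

0.248

C = D/d = 54.0/4.9 = 11.0204; K_W = (4C−1)/(4C−4)+0.615/C = 1.1307; K_s = 1+0.5/C = 1.0454
F_a = (F_max−F_min)/2 = 775 N; F_m = (F_max+F_min)/2 = 1135 N
τ_a = K_W·8F_aD/(πd³) = 1.1307 × 905.83 = 1024.2 MPa
τ_m = K_s·8F_mD/(πd³) = 1.0454 × 1326.6 = 1386.8 MPa
Soderberg: 1/n_f = τ_a/S_se + τ_m/S_sy = 1024.2/517 + 1386.8/677 = 1.98101 + 2.04844 = 4.0294
n_f = 1/4.0294 = 0.2482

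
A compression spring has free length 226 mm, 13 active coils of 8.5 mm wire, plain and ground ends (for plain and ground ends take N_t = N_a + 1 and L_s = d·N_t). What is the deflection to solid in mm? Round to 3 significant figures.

N_t = 14; L_s = 8.5·14 = 119 mm
δ_solid = L₀ − L_s = 226 − 119 = 107 mm

107 mm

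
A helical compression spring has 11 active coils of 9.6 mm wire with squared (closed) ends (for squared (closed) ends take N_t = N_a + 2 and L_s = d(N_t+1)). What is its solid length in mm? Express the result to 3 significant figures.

squared (closed) ends: N_t = N_a + 2 = 11 + 2 = 13
L_s = d·(N_t+1) = 9.6 × 14 = 134.4 mm

134 mm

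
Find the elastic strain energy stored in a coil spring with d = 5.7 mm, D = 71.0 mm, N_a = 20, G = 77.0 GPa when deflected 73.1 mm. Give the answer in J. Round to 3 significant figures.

3.79 J

k = Gd⁴/(8D³N_a) = (77.0×10³)(5.7⁴)/(8·71.0³·20) = 1.4194 N/mm
U = ½kδ² = 0.5 × 1.4194 × 73.1² = 3792.3 N·mm = 3.7923 J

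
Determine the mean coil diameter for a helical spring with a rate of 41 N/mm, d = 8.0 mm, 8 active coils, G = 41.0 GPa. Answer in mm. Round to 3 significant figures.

D = (Gd⁴/(8N_a·k))^(1/3) = (41.0×10³·8.0⁴/(8·8·41))^(1/3)
  = (64000)^(1/3) = 40.0000 mm

40.0 mm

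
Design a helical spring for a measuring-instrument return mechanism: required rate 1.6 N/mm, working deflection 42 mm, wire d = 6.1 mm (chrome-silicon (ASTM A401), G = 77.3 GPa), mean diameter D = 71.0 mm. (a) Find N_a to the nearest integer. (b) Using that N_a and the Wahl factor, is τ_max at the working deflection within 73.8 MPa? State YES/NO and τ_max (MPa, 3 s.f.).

N_a = Gd⁴/(8D³k) = (77.3×10³)(6.1⁴)/(8·71.0³·1.6) = 23.36 → N_a = 23
Actual rate k = Gd⁴/(8D³·23) = 1.6252 N/mm
Working load F = kδ = 1.6252·42 = 68.258 N
C = 71.0/6.1 = 11.6393; K_W = (4C−1)/(4C−4)+0.615/C = 1.1233
τ_max = K_W·8FD/(πd³) = 1.1233·54.371 = 61.076 MPa
τ_max ≤ 73.8 MPa → acceptable

(a) 23 coils; (b) YES, τ_max = 61.1 MPa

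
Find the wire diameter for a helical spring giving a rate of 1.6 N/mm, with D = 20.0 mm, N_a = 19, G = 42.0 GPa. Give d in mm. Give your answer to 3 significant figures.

d = (8D³N_a·k / G)^(1/4) = (8·20.0³·19·1.6 / (42.0×10³))^0.25
  = (46.324)^0.25 = 2.6089 mm

2.61 mm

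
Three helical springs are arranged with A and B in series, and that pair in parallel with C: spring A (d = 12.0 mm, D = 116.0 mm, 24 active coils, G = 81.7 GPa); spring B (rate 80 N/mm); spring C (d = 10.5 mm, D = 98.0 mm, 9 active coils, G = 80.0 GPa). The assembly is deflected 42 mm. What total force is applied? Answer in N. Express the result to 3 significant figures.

824 N

k_A = Gd⁴/(8D³N_a) = (81.7×10³)(12.0⁴)/(8·116.0³·24) = 5.6529 N/mm
k_C = Gd⁴/(8D³N_a) = (80.0×10³)(10.5⁴)/(8·98.0³·9) = 14.349 N/mm
Springs A,B series: k_AB = 1/(1/5.6529+1/80) = 5.2798 N/mm; parallel with C: k_eq = 5.2798+14.349 = 19.629 N/mm
F = k_eq·δ = 19.629·42 = 824.43 N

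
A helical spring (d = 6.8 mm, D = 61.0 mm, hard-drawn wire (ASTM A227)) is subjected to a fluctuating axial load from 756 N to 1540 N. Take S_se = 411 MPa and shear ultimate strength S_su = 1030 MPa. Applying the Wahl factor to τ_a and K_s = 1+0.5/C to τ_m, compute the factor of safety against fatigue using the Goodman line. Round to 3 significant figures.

0.886

C = D/d = 61.0/6.8 = 8.9706; K_W = (4C−1)/(4C−4)+0.615/C = 1.1627; K_s = 1+0.5/C = 1.0557
F_a = (F_max−F_min)/2 = 392 N; F_m = (F_max+F_min)/2 = 1148 N
τ_a = K_W·8F_aD/(πd³) = 1.1627 × 193.66 = 225.15 MPa
τ_m = K_s·8F_mD/(πd³) = 1.0557 × 567.13 = 598.74 MPa
Goodman: 1/n_f = τ_a/S_se + τ_m/S_su = 225.15/411 + 598.74/1030 = 0.54782 + 0.58130 = 1.1291
n_f = 1/1.1291 = 0.8856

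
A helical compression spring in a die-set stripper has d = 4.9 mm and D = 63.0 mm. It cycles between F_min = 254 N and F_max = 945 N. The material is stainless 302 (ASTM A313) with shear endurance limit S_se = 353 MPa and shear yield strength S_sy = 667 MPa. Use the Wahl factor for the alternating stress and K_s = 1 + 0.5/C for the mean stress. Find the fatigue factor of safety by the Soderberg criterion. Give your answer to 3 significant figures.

0.363

C = D/d = 63.0/4.9 = 12.8571; K_W = (4C−1)/(4C−4)+0.615/C = 1.1111; K_s = 1+0.5/C = 1.0389
F_a = (F_max−F_min)/2 = 345.5 N; F_m = (F_max+F_min)/2 = 599.5 N
τ_a = K_W·8F_aD/(πd³) = 1.1111 × 471.13 = 523.47 MPa
τ_m = K_s·8F_mD/(πd³) = 1.0389 × 817.49 = 849.28 MPa
Soderberg: 1/n_f = τ_a/S_se + τ_m/S_sy = 523.47/353 + 849.28/667 = 1.48291 + 1.27328 = 2.7562
n_f = 1/2.7562 = 0.3628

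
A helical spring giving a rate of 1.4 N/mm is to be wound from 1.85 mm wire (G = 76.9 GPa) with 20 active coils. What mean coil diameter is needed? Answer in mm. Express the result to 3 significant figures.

15.9 mm

D = (Gd⁴/(8N_a·k))^(1/3) = (76.9×10³·1.85⁴/(8·20·1.4))^(1/3)
  = (4021.29)^(1/3) = 15.9021 mm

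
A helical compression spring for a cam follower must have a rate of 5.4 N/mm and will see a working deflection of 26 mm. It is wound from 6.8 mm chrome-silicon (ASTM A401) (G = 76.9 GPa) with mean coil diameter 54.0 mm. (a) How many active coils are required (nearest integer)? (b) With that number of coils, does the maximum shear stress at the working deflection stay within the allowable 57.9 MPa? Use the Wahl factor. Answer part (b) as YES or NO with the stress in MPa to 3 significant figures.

(a) 24 coils; (b) NO, τ_max = 73.3 MPa

N_a = Gd⁴/(8D³k) = (76.9×10³)(6.8⁴)/(8·54.0³·5.4) = 24.17 → N_a = 24
Actual rate k = Gd⁴/(8D³·24) = 5.4385 N/mm
Working load F = kδ = 5.4385·26 = 141.4 N
C = 54.0/6.8 = 7.9412; K_W = (4C−1)/(4C−4)+0.615/C = 1.1855
τ_max = K_W·8FD/(πd³) = 1.1855·61.839 = 73.309 MPa
τ_max > 57.9 MPa → exceeds allowable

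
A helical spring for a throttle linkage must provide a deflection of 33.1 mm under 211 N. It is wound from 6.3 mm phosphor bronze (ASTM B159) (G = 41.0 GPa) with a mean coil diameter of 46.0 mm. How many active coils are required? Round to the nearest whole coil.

Required rate k = F/δ = 211/33.1 = 6.3746 N/mm
N_a = Gd⁴/(8D³k) = (41.0×10³ × 6.3⁴)/(8 × 46.0³ × 6.3746)
    = 6.45871e+07 / 4.96384e+06 = 13.01 → 13 coils

13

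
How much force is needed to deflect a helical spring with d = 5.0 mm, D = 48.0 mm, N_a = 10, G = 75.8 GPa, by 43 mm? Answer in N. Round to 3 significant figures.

230 N

k = Gd⁴/(8D³N_a) = (75.8×10³)(5.0⁴)/(8·48.0³·10) = 5.3547 N/mm
F = k·δ = 5.3547 × 43 = 230.25 N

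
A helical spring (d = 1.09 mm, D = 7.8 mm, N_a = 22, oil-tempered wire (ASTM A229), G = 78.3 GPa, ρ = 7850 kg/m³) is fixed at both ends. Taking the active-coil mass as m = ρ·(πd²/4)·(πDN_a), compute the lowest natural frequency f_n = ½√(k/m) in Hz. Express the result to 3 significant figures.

289 Hz

k = Gd⁴/(8D³N_a) = (78.3×10³)(1.09⁴)/(8·7.8³·22) = 1.3233 N/mm = 1323.3 N/m
Wire length L = πDN_a = π·7.8·22 = 539.1 mm
m = ρ·(πd²/4)·L = 7850 × 0.93313×10⁻⁶ m² × 0.5391 m = 0.0039489 kg
f_n = ½√(k/m) = 0.5·√(1323.3/0.0039489) = 0.5·√(3.3511e+05) = 289.44 Hz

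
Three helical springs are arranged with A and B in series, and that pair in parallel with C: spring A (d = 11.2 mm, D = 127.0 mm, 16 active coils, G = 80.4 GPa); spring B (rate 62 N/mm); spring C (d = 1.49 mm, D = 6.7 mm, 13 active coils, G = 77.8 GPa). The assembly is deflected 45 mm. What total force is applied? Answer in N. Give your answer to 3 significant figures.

753 N

k_A = Gd⁴/(8D³N_a) = (80.4×10³)(11.2⁴)/(8·127.0³·16) = 4.8251 N/mm
k_C = Gd⁴/(8D³N_a) = (77.8×10³)(1.49⁴)/(8·6.7³·13) = 12.259 N/mm
Springs A,B series: k_AB = 1/(1/4.8251+1/62) = 4.4767 N/mm; parallel with C: k_eq = 4.4767+12.259 = 16.736 N/mm
F = k_eq·δ = 16.736·45 = 753.12 N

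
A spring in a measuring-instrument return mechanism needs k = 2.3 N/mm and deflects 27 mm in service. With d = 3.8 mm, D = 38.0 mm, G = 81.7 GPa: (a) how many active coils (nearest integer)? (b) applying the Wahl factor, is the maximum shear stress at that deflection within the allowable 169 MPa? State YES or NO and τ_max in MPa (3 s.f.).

(a) 17 coils; (b) YES, τ_max = 124 MPa

N_a = Gd⁴/(8D³k) = (81.7×10³)(3.8⁴)/(8·38.0³·2.3) = 16.87 → N_a = 17
Actual rate k = Gd⁴/(8D³·17) = 2.2828 N/mm
Working load F = kδ = 2.2828·27 = 61.635 N
C = 38.0/3.8 = 10.0000; K_W = (4C−1)/(4C−4)+0.615/C = 1.1448
τ_max = K_W·8FD/(πd³) = 1.1448·108.69 = 124.44 MPa
τ_max ≤ 169 MPa → acceptable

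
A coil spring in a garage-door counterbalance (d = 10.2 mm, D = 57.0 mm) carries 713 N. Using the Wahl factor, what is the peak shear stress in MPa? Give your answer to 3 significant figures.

Spring index C = D/d = 57.0/10.2 = 5.5882
K_W = (4C−1)/(4C−4) + 0.615/C = 21.353/18.353 + 0.1101 = 1.2735
τ₀ = 8FD/(πd³) = 8·713·57.0/(π·10.2³) = 325128/3333.9 = 97.522 MPa
τ_max = K·τ₀ = 1.2735 × 97.522 = 124.2 MPa

124 MPa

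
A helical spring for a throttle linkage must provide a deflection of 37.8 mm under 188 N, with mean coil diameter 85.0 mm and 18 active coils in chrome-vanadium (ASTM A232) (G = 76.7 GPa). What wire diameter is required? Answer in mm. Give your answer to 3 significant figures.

8.70 mm

Required rate k = F/δ = 188/37.8 = 4.9735 N/mm
d = (8D³N_a·k / G)^(1/4) = (8·85.0³·18·4.9735 / (76.7×10³))^0.25
  = (5734.4)^0.25 = 8.7021 mm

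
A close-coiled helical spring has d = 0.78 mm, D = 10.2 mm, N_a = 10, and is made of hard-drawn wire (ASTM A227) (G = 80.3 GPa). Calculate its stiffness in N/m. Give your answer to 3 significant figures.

350 N/m

k = Gd⁴/(8D³N_a) = (80.3×10³ × 0.78⁴) / (8 × 10.2³ × 10)
  = 29723.1 / 84896.6 = 0.35011 N/mm = 350.11 N/m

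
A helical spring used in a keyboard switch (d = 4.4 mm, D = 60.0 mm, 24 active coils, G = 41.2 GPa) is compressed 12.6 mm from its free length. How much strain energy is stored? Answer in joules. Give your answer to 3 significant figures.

k = Gd⁴/(8D³N_a) = (41.2×10³)(4.4⁴)/(8·60.0³·24) = 0.37235 N/mm
U = ½kδ² = 0.5 × 0.37235 × 12.6² = 29.557 N·mm = 0.029557 J

0.0296 J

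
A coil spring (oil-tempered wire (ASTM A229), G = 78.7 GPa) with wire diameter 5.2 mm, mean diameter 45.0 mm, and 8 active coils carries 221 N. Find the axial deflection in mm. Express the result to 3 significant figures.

k = Gd⁴/(8D³N_a) = (78.7×10³)(5.2⁴)/(8·45.0³·8) = 9.8667 N/mm
δ = F/k = 221 / 9.8667 = 22.399 mm

22.4 mm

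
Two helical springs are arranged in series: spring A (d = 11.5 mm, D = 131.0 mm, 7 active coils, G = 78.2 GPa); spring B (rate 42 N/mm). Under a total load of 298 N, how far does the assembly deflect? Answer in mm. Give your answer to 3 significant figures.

k_A = Gd⁴/(8D³N_a) = (78.2×10³)(11.5⁴)/(8·131.0³·7) = 10.864 N/mm
Series: 1/k_eq = 1/10.864 + 1/42 = 0.11586; k_eq = 8.6315 N/mm
δ = F/k_eq = 298/8.6315 = 34.525 mm

34.5 mm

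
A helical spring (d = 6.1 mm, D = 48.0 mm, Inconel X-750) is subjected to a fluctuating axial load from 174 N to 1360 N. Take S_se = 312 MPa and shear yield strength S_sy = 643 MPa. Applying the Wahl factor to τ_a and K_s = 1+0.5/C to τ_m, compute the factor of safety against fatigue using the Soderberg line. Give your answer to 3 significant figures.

C = D/d = 48.0/6.1 = 7.8689; K_W = (4C−1)/(4C−4)+0.615/C = 1.1873; K_s = 1+0.5/C = 1.0635
F_a = (F_max−F_min)/2 = 593 N; F_m = (F_max+F_min)/2 = 767 N
τ_a = K_W·8F_aD/(πd³) = 1.1873 × 319.34 = 379.16 MPa
τ_m = K_s·8F_mD/(πd³) = 1.0635 × 413.04 = 439.28 MPa
Soderberg: 1/n_f = τ_a/S_se + τ_m/S_sy = 379.16/312 + 439.28/643 = 1.21526 + 0.68317 = 1.8984
n_f = 1/1.8984 = 0.5268

0.527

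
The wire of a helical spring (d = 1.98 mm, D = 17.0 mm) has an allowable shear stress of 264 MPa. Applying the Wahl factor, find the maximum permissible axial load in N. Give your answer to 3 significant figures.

C = D/d = 17.0/1.98 = 8.5859
K_W = (4C−1)/(4C−4) + 0.615/C = 33.343/30.343 + 0.0716 = 1.1705
τ_max = K·8FD/(πd³) → F_max = τ_allow·πd³/(8DK)
F_max = 264·π·1.98³/(8·17.0·1.1705) = 6438/159.19 = 40.443 N

40.4 N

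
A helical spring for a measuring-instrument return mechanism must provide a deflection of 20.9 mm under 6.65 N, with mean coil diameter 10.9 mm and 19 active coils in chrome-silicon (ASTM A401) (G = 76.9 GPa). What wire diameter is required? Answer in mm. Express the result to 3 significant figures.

Required rate k = F/δ = 6.65/20.9 = 0.31818 N/mm
d = (8D³N_a·k / G)^(1/4) = (8·10.9³·19·0.31818 / (76.9×10³))^0.25
  = (0.81446)^0.25 = 0.9500 mm

0.950 mm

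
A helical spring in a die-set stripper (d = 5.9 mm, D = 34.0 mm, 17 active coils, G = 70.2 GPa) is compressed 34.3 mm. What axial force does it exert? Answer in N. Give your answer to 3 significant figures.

546 N

k = Gd⁴/(8D³N_a) = (70.2×10³)(5.9⁴)/(8·34.0³·17) = 15.914 N/mm
F = k·δ = 15.914 × 34.3 = 545.84 N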